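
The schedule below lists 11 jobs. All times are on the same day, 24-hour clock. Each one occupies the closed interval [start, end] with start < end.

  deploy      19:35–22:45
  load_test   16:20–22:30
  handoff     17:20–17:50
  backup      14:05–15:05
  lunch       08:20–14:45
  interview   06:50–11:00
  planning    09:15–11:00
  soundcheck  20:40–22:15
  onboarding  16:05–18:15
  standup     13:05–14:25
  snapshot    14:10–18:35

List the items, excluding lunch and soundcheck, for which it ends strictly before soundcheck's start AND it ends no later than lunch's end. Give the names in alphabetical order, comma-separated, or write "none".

interview, planning, standup

Conditions: its end is strictly before soundcheck's start (X.end < 20:40) AND its end is no later than lunch's end (X.end <= 14:45).
backup: end 15:05 < 20:40? ✓; end 15:05 <= 14:45? ✗ → no.
deploy: end 22:45 < 20:40? ✗; end 22:45 <= 14:45? ✗ → no.
handoff: end 17:50 < 20:40? ✓; end 17:50 <= 14:45? ✗ → no.
interview: end 11:00 < 20:40? ✓; end 11:00 <= 14:45? ✓ → yes.
load_test: end 22:30 < 20:40? ✗; end 22:30 <= 14:45? ✗ → no.
onboarding: end 18:15 < 20:40? ✓; end 18:15 <= 14:45? ✗ → no.
planning: end 11:00 < 20:40? ✓; end 11:00 <= 14:45? ✓ → yes.
snapshot: end 18:35 < 20:40? ✓; end 18:35 <= 14:45? ✗ → no.
standup: end 14:25 < 20:40? ✓; end 14:25 <= 14:45? ✓ → yes.
Result: interview, planning, standup.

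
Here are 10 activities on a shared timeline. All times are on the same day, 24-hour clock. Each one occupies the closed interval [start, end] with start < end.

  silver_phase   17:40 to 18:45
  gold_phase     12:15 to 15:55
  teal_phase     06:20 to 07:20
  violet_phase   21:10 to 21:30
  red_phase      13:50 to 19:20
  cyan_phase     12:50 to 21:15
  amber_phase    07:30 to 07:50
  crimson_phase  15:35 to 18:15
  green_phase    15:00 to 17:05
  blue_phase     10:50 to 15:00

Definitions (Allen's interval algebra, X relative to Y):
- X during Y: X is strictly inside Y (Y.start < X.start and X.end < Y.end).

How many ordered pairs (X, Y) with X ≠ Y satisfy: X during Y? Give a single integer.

Checking all 90 ordered pairs for relation 'during'; matching pairs in alphabetical order:
(crimson_phase, cyan_phase): crimson_phase during cyan_phase ✓
(crimson_phase, red_phase): crimson_phase during red_phase ✓
(green_phase, cyan_phase): green_phase during cyan_phase ✓
(green_phase, red_phase): green_phase during red_phase ✓
(red_phase, cyan_phase): red_phase during cyan_phase ✓
(silver_phase, cyan_phase): silver_phase during cyan_phase ✓
(silver_phase, red_phase): silver_phase during red_phase ✓
Count: 7.

7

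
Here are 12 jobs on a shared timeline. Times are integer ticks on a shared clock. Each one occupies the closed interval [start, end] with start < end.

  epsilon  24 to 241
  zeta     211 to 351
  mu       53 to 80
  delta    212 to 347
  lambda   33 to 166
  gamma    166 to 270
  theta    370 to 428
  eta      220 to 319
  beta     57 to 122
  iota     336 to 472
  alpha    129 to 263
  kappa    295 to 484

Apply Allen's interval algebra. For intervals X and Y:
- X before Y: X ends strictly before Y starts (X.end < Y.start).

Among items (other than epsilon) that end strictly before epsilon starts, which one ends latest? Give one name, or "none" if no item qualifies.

none

Target epsilon = [24, 241].
alpha [129, 263] → overlapped-by → excluded.
beta [57, 122] → during → excluded.
delta [212, 347] → overlapped-by → excluded.
eta [220, 319] → overlapped-by → excluded.
gamma [166, 270] → overlapped-by → excluded.
iota [336, 472] → after → excluded.
kappa [295, 484] → after → excluded.
lambda [33, 166] → during → excluded.
mu [53, 80] → during → excluded.
theta [370, 428] → after → excluded.
zeta [211, 351] → overlapped-by → excluded.
No candidates → none.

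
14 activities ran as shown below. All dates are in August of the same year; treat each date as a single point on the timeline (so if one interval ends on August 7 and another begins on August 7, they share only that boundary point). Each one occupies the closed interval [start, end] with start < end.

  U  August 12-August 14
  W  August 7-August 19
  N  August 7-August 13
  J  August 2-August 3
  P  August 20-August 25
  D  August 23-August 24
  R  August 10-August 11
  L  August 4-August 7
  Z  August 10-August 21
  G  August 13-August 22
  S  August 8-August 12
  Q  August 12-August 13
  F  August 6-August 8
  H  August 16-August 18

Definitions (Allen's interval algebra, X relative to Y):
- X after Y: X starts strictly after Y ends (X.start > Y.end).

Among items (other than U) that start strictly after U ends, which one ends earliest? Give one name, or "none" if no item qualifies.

H

Target U = [August 12, August 14].
D [August 23, August 24] → after → candidate.
F [August 6, August 8] → before → excluded.
G [August 13, August 22] → overlapped-by → excluded.
H [August 16, August 18] → after → candidate.
J [August 2, August 3] → before → excluded.
L [August 4, August 7] → before → excluded.
N [August 7, August 13] → overlaps → excluded.
P [August 20, August 25] → after → candidate.
Q [August 12, August 13] → starts → excluded.
R [August 10, August 11] → before → excluded.
S [August 8, August 12] → meets → excluded.
W [August 7, August 19] → contains → excluded.
Z [August 10, August 21] → contains → excluded.
Among candidates, earliest end is August 18 → H.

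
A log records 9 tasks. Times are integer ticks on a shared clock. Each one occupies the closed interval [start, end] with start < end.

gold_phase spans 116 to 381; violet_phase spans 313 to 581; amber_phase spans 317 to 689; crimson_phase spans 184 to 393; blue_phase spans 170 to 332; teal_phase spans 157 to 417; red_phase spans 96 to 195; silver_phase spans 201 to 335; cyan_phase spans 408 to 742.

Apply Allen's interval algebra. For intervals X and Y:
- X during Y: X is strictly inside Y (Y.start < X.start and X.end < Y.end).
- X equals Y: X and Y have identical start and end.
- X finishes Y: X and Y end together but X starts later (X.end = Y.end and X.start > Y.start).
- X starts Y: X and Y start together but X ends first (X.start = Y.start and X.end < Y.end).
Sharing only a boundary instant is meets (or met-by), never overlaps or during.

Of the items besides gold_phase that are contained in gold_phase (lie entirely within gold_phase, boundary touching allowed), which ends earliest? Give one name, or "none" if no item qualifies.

blue_phase

Target gold_phase = [116, 381].
amber_phase [317, 689] → overlapped-by → excluded.
blue_phase [170, 332] → during → candidate.
crimson_phase [184, 393] → overlapped-by → excluded.
cyan_phase [408, 742] → after → excluded.
red_phase [96, 195] → overlaps → excluded.
silver_phase [201, 335] → during → candidate.
teal_phase [157, 417] → overlapped-by → excluded.
violet_phase [313, 581] → overlapped-by → excluded.
Among candidates, earliest end is 332 → blue_phase.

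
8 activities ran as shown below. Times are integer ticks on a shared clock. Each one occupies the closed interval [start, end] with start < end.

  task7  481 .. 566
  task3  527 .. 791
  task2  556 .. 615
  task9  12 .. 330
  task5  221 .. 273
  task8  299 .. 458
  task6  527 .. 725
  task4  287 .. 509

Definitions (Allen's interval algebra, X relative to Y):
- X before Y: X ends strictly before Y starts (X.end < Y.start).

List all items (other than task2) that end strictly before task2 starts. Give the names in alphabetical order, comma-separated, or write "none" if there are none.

Target task2 = [556, 615].
task3 [527, 791] → contains → no.
task4 [287, 509] → before → yes.
task5 [221, 273] → before → yes.
task6 [527, 725] → contains → no.
task7 [481, 566] → overlaps → no.
task8 [299, 458] → before → yes.
task9 [12, 330] → before → yes.
Result: task4, task5, task8, task9.

task4, task5, task8, task9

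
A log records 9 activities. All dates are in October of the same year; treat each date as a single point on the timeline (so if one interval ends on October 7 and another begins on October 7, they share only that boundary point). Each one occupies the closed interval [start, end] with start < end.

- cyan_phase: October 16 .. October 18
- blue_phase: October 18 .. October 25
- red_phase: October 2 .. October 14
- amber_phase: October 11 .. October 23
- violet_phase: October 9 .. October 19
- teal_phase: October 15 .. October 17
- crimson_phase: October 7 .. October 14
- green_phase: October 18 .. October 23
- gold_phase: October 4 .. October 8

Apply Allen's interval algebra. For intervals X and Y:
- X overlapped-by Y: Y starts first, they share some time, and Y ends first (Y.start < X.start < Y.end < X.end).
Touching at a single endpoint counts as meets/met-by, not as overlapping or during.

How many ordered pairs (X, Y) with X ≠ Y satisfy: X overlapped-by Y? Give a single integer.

Checking all 72 ordered pairs for relation 'overlapped-by'; matching pairs in alphabetical order:
(amber_phase, crimson_phase): amber_phase overlapped-by crimson_phase ✓
(amber_phase, red_phase): amber_phase overlapped-by red_phase ✓
(amber_phase, violet_phase): amber_phase overlapped-by violet_phase ✓
(blue_phase, amber_phase): blue_phase overlapped-by amber_phase ✓
(blue_phase, violet_phase): blue_phase overlapped-by violet_phase ✓
(crimson_phase, gold_phase): crimson_phase overlapped-by gold_phase ✓
(cyan_phase, teal_phase): cyan_phase overlapped-by teal_phase ✓
(green_phase, violet_phase): green_phase overlapped-by violet_phase ✓
(violet_phase, crimson_phase): violet_phase overlapped-by crimson_phase ✓
(violet_phase, red_phase): violet_phase overlapped-by red_phase ✓
Count: 10.

10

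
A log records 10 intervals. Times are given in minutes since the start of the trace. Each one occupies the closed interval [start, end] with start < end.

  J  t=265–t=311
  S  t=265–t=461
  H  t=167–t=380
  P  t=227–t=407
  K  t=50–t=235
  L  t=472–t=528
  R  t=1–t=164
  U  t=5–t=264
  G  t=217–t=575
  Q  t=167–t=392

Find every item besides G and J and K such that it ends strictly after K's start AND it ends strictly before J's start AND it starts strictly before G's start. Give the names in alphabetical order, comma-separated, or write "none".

Conditions: its end is strictly after K's start (X.end > t=50) AND its end is strictly before J's start (X.end < t=265) AND its start is strictly before G's start (X.start < t=217).
H: end t=380 > t=50? ✓; end t=380 < t=265? ✗; start t=167 < t=217? ✓ → no.
L: end t=528 > t=50? ✓; end t=528 < t=265? ✗; start t=472 < t=217? ✗ → no.
P: end t=407 > t=50? ✓; end t=407 < t=265? ✗; start t=227 < t=217? ✗ → no.
Q: end t=392 > t=50? ✓; end t=392 < t=265? ✗; start t=167 < t=217? ✓ → no.
R: end t=164 > t=50? ✓; end t=164 < t=265? ✓; start t=1 < t=217? ✓ → yes.
S: end t=461 > t=50? ✓; end t=461 < t=265? ✗; start t=265 < t=217? ✗ → no.
U: end t=264 > t=50? ✓; end t=264 < t=265? ✓; start t=5 < t=217? ✓ → yes.
Result: R, U.

R, U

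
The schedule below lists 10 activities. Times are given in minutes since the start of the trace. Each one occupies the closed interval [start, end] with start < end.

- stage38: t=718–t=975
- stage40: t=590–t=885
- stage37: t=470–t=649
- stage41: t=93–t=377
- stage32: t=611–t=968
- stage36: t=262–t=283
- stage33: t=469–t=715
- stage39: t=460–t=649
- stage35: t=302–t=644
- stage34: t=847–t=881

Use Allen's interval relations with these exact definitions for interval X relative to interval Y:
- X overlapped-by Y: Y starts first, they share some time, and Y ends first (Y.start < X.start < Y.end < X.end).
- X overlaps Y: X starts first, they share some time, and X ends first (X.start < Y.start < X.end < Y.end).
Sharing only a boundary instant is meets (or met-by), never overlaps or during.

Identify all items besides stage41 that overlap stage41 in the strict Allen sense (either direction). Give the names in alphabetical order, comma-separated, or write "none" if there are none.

Target stage41 = [t=93, t=377].
stage32 [t=611, t=968] → after → no.
stage33 [t=469, t=715] → after → no.
stage34 [t=847, t=881] → after → no.
stage35 [t=302, t=644] → overlapped-by → yes.
stage36 [t=262, t=283] → during → no.
stage37 [t=470, t=649] → after → no.
stage38 [t=718, t=975] → after → no.
stage39 [t=460, t=649] → after → no.
stage40 [t=590, t=885] → after → no.
Result: stage35.

stage35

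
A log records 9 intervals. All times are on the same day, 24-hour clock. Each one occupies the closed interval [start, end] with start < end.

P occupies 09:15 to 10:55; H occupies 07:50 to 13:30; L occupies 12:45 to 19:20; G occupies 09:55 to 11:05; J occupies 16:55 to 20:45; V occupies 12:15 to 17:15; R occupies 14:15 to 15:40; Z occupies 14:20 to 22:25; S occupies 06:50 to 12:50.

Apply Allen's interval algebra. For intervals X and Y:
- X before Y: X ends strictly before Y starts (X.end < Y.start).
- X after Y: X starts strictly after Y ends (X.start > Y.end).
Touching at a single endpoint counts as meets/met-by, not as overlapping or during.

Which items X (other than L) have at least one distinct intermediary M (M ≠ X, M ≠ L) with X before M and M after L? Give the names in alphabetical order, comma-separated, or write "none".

Target L = [12:45, 19:20].
Intermediaries M with M after L: none.
Union: none.

none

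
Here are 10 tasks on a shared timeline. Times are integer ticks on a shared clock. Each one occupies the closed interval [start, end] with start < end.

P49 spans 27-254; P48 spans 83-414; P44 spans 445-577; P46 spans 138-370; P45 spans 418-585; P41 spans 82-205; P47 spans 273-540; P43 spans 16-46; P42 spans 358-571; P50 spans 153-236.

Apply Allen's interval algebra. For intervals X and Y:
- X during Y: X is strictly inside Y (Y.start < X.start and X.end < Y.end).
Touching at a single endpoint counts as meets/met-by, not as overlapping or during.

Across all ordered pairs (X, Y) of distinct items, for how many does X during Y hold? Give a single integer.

6

Checking all 90 ordered pairs for relation 'during'; matching pairs in alphabetical order:
(P41, P49): P41 during P49 ✓
(P44, P45): P44 during P45 ✓
(P46, P48): P46 during P48 ✓
(P50, P46): P50 during P46 ✓
(P50, P48): P50 during P48 ✓
(P50, P49): P50 during P49 ✓
Count: 6.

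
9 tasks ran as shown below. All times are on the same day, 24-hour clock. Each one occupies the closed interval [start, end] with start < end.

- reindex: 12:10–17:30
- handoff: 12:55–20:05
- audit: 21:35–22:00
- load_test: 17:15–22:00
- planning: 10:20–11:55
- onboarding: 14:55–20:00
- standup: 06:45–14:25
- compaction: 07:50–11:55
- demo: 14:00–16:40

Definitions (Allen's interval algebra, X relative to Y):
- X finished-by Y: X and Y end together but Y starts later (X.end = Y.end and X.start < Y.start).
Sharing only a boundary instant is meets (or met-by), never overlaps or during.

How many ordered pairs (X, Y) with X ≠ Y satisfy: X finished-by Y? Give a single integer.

Checking all 72 ordered pairs for relation 'finished-by'; matching pairs in alphabetical order:
(compaction, planning): compaction finished-by planning ✓
(load_test, audit): load_test finished-by audit ✓
Count: 2.

2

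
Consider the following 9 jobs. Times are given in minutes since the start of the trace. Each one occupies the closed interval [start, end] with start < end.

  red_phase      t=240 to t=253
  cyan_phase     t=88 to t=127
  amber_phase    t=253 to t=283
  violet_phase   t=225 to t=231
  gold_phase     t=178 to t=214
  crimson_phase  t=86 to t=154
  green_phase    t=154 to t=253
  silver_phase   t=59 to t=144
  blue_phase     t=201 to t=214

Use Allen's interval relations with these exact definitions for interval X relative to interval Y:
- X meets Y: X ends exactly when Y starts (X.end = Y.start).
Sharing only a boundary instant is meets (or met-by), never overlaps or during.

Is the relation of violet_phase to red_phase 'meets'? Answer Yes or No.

violet_phase = [t=225, t=231], red_phase = [t=240, t=253].
Actual relation of violet_phase to red_phase: before.
Asked whether 'meets' holds → No.

No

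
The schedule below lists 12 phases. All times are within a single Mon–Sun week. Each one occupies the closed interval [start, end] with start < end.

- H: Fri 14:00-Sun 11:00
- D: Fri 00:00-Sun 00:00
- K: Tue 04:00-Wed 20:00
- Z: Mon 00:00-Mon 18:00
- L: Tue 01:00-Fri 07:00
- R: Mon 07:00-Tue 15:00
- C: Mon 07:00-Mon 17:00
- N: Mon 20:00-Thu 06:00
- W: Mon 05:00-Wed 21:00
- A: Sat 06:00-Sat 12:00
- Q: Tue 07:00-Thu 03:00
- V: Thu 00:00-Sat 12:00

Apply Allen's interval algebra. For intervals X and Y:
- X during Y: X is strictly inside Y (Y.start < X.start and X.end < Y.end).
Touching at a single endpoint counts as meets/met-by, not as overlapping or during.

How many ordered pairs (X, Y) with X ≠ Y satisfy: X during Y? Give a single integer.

Checking all 132 ordered pairs for relation 'during'; matching pairs in alphabetical order:
(A, D): A during D ✓
(A, H): A during H ✓
(C, W): C during W ✓
(C, Z): C during Z ✓
(K, L): K during L ✓
(K, N): K during N ✓
(K, W): K during W ✓
(Q, L): Q during L ✓
(Q, N): Q during N ✓
(R, W): R during W ✓
Count: 10.

10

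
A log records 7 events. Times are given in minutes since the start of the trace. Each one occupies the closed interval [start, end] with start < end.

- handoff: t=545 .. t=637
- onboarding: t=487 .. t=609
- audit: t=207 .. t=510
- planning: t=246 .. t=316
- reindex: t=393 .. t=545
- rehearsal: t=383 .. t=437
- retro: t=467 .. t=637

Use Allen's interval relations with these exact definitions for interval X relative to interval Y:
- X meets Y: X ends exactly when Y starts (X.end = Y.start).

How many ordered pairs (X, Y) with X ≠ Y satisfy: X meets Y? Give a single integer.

1

Checking all 42 ordered pairs for relation 'meets'; matching pairs in alphabetical order:
(reindex, handoff): reindex meets handoff ✓
Count: 1.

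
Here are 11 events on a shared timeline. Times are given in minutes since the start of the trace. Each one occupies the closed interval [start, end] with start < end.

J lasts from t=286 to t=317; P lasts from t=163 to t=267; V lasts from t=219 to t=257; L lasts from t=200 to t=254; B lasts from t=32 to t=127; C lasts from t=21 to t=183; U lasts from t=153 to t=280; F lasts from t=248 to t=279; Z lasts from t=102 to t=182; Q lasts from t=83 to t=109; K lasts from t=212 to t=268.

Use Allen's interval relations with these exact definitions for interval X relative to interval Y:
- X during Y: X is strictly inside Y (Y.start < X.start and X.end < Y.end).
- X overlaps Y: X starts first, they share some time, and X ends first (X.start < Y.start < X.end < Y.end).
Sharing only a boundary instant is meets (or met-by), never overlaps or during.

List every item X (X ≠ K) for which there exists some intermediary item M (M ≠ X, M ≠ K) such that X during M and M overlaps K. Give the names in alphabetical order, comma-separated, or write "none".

L, V

Target K = [t=212, t=268].
Intermediaries M with M overlaps K: L, P.
Via L — items with X during L: none.
Via P — items with X during P: L, V.
Union: L, V.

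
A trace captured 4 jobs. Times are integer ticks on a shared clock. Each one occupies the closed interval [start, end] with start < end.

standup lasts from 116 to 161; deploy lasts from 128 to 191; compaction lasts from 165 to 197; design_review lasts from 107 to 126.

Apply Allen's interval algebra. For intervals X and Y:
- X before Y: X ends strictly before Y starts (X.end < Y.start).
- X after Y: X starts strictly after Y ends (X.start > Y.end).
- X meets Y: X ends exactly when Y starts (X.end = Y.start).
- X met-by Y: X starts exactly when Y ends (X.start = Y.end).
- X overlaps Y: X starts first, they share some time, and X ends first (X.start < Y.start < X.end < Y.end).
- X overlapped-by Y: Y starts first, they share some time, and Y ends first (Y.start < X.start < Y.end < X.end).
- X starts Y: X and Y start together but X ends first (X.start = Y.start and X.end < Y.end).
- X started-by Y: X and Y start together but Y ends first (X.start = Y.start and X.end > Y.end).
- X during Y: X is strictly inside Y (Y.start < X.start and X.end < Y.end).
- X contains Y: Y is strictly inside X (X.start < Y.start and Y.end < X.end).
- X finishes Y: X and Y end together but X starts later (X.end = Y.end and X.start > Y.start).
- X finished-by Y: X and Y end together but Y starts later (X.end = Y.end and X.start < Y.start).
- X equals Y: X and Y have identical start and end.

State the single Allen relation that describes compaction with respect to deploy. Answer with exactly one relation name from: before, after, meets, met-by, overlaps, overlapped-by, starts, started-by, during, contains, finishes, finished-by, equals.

overlapped-by

compaction = [165, 197]; deploy = [128, 191].
Compare endpoints: compaction.start > deploy.start, compaction.start < deploy.end, compaction.end > deploy.start, compaction.end > deploy.end.
That pattern is 'overlapped-by'.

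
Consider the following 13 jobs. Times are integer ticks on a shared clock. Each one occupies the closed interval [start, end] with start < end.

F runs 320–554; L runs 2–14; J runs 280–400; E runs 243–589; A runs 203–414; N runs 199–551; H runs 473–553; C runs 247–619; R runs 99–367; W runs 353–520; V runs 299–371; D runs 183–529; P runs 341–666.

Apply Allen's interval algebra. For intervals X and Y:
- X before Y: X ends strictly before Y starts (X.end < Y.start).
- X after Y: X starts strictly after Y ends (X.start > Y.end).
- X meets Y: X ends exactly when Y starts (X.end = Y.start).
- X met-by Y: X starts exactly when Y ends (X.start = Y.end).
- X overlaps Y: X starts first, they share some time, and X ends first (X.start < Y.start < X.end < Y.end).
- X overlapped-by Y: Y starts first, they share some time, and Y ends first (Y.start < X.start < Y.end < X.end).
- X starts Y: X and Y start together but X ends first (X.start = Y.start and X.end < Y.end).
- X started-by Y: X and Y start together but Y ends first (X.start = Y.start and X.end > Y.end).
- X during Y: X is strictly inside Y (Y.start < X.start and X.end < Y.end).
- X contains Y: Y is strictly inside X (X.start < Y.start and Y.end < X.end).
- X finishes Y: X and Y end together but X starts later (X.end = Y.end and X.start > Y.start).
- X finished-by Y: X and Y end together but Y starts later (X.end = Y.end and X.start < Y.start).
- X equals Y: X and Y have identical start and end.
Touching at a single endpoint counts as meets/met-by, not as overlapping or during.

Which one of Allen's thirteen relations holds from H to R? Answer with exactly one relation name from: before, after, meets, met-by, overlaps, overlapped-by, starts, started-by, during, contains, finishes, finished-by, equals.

H = [473, 553]; R = [99, 367].
Compare endpoints: H.start > R.start, H.start > R.end, H.end > R.start, H.end > R.end.
That pattern is 'after'.

after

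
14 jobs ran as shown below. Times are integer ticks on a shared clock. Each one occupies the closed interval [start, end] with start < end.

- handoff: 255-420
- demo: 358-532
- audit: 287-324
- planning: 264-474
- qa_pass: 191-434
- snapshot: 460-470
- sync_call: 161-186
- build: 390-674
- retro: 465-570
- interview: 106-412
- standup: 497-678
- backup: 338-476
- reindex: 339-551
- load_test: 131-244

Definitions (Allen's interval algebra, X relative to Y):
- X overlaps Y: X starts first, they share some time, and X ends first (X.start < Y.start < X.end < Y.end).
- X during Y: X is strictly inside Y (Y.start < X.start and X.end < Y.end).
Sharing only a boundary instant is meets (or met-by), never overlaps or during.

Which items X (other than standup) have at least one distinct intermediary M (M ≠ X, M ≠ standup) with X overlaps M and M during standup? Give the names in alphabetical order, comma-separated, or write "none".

Target standup = [497, 678].
Intermediaries M with M during standup: none.
Union: none.

none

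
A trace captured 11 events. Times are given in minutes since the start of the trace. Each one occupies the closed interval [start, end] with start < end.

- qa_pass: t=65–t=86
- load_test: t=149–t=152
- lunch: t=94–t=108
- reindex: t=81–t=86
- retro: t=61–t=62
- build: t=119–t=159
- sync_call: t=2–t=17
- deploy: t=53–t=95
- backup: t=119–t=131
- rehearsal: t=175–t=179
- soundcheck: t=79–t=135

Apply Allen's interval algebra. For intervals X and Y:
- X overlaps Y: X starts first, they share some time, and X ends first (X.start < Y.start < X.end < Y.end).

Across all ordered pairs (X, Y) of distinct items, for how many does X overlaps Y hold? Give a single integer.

4

Checking all 110 ordered pairs for relation 'overlaps'; matching pairs in alphabetical order:
(deploy, lunch): deploy overlaps lunch ✓
(deploy, soundcheck): deploy overlaps soundcheck ✓
(qa_pass, soundcheck): qa_pass overlaps soundcheck ✓
(soundcheck, build): soundcheck overlaps build ✓
Count: 4.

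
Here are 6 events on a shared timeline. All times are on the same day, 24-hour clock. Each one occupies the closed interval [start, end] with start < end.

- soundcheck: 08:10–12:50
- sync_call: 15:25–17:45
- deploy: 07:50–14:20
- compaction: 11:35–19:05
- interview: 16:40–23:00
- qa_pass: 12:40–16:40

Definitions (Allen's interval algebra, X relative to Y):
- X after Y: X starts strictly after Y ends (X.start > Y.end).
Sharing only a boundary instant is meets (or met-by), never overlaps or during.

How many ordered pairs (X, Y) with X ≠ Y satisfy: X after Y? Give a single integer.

Checking all 30 ordered pairs for relation 'after'; matching pairs in alphabetical order:
(interview, deploy): interview after deploy ✓
(interview, soundcheck): interview after soundcheck ✓
(sync_call, deploy): sync_call after deploy ✓
(sync_call, soundcheck): sync_call after soundcheck ✓
Count: 4.

4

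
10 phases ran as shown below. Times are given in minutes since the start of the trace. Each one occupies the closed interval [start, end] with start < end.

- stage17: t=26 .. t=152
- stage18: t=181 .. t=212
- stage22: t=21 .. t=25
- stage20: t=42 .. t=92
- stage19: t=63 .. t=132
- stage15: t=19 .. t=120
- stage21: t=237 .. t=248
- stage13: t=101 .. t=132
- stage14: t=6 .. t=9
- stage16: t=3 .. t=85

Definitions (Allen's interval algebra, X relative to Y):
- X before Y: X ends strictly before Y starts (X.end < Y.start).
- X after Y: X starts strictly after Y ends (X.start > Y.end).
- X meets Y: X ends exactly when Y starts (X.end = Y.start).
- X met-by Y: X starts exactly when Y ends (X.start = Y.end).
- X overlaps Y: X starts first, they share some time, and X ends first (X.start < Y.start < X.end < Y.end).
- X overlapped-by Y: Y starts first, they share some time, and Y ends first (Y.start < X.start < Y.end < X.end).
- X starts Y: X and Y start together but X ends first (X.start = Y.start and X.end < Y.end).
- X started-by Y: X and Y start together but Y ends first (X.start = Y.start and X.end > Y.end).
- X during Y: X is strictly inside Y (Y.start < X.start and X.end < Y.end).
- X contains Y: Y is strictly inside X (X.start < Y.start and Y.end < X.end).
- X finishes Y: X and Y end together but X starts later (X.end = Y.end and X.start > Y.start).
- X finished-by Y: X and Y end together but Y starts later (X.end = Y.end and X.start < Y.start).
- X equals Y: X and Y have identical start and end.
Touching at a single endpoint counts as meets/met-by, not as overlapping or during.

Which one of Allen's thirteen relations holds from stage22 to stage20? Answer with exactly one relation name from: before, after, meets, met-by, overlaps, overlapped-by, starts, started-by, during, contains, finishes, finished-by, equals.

before

stage22 = [t=21, t=25]; stage20 = [t=42, t=92].
Compare endpoints: stage22.start < stage20.start, stage22.start < stage20.end, stage22.end < stage20.start, stage22.end < stage20.end.
That pattern is 'before'.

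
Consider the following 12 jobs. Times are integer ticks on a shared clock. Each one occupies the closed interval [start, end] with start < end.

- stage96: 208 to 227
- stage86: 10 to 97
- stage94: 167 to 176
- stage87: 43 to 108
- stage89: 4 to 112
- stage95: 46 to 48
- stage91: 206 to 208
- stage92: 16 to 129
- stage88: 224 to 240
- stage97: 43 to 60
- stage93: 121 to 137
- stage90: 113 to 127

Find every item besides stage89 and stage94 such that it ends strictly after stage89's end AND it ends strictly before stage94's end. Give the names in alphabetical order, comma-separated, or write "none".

Conditions: its end is strictly after stage89's end (X.end > 112) AND its end is strictly before stage94's end (X.end < 176).
stage86: end 97 > 112? ✗; end 97 < 176? ✓ → no.
stage87: end 108 > 112? ✗; end 108 < 176? ✓ → no.
stage88: end 240 > 112? ✓; end 240 < 176? ✗ → no.
stage90: end 127 > 112? ✓; end 127 < 176? ✓ → yes.
stage91: end 208 > 112? ✓; end 208 < 176? ✗ → no.
stage92: end 129 > 112? ✓; end 129 < 176? ✓ → yes.
stage93: end 137 > 112? ✓; end 137 < 176? ✓ → yes.
stage95: end 48 > 112? ✗; end 48 < 176? ✓ → no.
stage96: end 227 > 112? ✓; end 227 < 176? ✗ → no.
stage97: end 60 > 112? ✗; end 60 < 176? ✓ → no.
Result: stage90, stage92, stage93.

stage90, stage92, stage93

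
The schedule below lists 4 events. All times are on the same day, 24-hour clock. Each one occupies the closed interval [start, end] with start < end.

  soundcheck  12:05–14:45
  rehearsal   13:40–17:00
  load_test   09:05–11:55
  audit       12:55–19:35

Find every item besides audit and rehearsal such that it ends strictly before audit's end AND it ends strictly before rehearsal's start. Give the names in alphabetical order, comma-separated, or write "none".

Conditions: its end is strictly before audit's end (X.end < 19:35) AND its end is strictly before rehearsal's start (X.end < 13:40).
load_test: end 11:55 < 19:35? ✓; end 11:55 < 13:40? ✓ → yes.
soundcheck: end 14:45 < 19:35? ✓; end 14:45 < 13:40? ✗ → no.
Result: load_test.

load_test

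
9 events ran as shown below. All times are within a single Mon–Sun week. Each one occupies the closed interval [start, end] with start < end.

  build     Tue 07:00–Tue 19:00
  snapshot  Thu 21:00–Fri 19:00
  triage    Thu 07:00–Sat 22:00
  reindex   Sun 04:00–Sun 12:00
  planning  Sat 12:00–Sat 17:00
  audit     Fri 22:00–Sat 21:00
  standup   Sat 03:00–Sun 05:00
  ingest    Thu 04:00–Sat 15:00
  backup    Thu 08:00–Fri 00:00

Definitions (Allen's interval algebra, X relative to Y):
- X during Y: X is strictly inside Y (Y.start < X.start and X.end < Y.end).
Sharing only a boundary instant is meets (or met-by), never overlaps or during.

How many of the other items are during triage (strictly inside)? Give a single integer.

Target triage = [Thu 07:00, Sat 22:00].
audit [Fri 22:00, Sat 21:00] → during → counts.
backup [Thu 08:00, Fri 00:00] → during → counts.
build [Tue 07:00, Tue 19:00] → before → no.
ingest [Thu 04:00, Sat 15:00] → overlaps → no.
planning [Sat 12:00, Sat 17:00] → during → counts.
reindex [Sun 04:00, Sun 12:00] → after → no.
snapshot [Thu 21:00, Fri 19:00] → during → counts.
standup [Sat 03:00, Sun 05:00] → overlapped-by → no.
Total: 4.

4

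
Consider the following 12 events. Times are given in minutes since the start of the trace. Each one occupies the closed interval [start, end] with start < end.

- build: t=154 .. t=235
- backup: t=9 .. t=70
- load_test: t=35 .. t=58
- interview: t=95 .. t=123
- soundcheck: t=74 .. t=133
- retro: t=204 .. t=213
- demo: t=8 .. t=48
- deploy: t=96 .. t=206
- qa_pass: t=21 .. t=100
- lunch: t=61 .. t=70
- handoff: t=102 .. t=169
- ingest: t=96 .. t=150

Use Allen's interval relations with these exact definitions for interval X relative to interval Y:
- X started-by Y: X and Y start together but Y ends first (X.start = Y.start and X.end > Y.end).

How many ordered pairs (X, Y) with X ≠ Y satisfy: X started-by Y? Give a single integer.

1

Checking all 132 ordered pairs for relation 'started-by'; matching pairs in alphabetical order:
(deploy, ingest): deploy started-by ingest ✓
Count: 1.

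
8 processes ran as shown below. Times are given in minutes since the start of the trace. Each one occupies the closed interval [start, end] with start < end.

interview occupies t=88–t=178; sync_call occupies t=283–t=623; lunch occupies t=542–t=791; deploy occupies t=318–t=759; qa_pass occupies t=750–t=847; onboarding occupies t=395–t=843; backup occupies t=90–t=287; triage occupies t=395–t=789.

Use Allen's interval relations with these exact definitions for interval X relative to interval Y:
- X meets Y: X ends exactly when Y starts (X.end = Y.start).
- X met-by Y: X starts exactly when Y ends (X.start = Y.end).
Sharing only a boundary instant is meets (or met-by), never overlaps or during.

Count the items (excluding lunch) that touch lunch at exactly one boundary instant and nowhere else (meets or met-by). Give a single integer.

Target lunch = [t=542, t=791].
backup [t=90, t=287] → before → no.
deploy [t=318, t=759] → overlaps → no.
interview [t=88, t=178] → before → no.
onboarding [t=395, t=843] → contains → no.
qa_pass [t=750, t=847] → overlapped-by → no.
sync_call [t=283, t=623] → overlaps → no.
triage [t=395, t=789] → overlaps → no.
Total: 0.

0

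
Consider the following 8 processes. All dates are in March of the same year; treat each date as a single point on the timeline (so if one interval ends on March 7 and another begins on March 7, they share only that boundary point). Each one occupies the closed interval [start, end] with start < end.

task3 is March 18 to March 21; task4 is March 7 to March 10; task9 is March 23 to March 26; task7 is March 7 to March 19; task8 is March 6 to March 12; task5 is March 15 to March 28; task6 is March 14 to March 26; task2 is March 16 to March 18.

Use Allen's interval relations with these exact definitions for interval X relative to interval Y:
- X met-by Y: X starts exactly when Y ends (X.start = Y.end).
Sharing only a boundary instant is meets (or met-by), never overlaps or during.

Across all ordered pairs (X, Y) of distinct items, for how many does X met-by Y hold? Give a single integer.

Checking all 56 ordered pairs for relation 'met-by'; matching pairs in alphabetical order:
(task3, task2): task3 met-by task2 ✓
Count: 1.

1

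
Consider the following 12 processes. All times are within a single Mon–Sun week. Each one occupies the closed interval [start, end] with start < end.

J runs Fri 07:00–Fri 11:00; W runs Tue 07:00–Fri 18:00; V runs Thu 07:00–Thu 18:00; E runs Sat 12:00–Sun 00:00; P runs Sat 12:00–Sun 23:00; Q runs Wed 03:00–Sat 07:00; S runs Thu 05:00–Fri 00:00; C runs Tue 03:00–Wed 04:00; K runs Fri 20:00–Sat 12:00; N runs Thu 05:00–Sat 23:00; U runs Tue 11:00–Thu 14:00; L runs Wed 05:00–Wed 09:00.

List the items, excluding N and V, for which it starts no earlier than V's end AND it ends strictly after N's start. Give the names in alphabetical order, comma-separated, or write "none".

E, J, K, P

Conditions: its start is no earlier than V's end (X.start >= Thu 18:00) AND its end is strictly after N's start (X.end > Thu 05:00).
C: start Tue 03:00 >= Thu 18:00? ✗; end Wed 04:00 > Thu 05:00? ✗ → no.
E: start Sat 12:00 >= Thu 18:00? ✓; end Sun 00:00 > Thu 05:00? ✓ → yes.
J: start Fri 07:00 >= Thu 18:00? ✓; end Fri 11:00 > Thu 05:00? ✓ → yes.
K: start Fri 20:00 >= Thu 18:00? ✓; end Sat 12:00 > Thu 05:00? ✓ → yes.
L: start Wed 05:00 >= Thu 18:00? ✗; end Wed 09:00 > Thu 05:00? ✗ → no.
P: start Sat 12:00 >= Thu 18:00? ✓; end Sun 23:00 > Thu 05:00? ✓ → yes.
Q: start Wed 03:00 >= Thu 18:00? ✗; end Sat 07:00 > Thu 05:00? ✓ → no.
S: start Thu 05:00 >= Thu 18:00? ✗; end Fri 00:00 > Thu 05:00? ✓ → no.
U: start Tue 11:00 >= Thu 18:00? ✗; end Thu 14:00 > Thu 05:00? ✓ → no.
W: start Tue 07:00 >= Thu 18:00? ✗; end Fri 18:00 > Thu 05:00? ✓ → no.
Result: E, J, K, P.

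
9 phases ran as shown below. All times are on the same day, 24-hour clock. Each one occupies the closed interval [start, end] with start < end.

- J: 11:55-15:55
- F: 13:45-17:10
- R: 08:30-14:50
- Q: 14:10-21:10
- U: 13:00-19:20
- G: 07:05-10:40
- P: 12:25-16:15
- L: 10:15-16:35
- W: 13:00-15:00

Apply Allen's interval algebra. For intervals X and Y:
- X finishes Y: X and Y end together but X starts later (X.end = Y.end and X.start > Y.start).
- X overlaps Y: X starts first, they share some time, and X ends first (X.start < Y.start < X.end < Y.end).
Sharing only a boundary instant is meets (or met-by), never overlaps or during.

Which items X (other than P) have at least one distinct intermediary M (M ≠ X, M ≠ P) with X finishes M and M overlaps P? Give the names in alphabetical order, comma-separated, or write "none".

Target P = [12:25, 16:15].
Intermediaries M with M overlaps P: J, R.
Via J — items with X finishes J: none.
Via R — items with X finishes R: none.
Union: none.

none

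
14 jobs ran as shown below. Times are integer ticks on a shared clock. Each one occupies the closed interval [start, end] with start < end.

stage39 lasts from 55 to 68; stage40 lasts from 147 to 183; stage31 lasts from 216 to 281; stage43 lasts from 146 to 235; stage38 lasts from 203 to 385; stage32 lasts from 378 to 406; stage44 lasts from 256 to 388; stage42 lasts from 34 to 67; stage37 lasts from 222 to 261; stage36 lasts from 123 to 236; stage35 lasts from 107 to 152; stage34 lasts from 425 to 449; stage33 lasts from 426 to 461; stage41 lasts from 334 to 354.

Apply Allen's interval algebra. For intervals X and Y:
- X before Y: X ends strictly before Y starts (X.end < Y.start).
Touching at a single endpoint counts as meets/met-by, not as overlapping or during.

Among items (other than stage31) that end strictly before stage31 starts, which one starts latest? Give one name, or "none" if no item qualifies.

Target stage31 = [216, 281].
stage32 [378, 406] → after → excluded.
stage33 [426, 461] → after → excluded.
stage34 [425, 449] → after → excluded.
stage35 [107, 152] → before → candidate.
stage36 [123, 236] → overlaps → excluded.
stage37 [222, 261] → during → excluded.
stage38 [203, 385] → contains → excluded.
stage39 [55, 68] → before → candidate.
stage40 [147, 183] → before → candidate.
stage41 [334, 354] → after → excluded.
stage42 [34, 67] → before → candidate.
stage43 [146, 235] → overlaps → excluded.
stage44 [256, 388] → overlapped-by → excluded.
Among candidates, latest start is 147 → stage40.

stage40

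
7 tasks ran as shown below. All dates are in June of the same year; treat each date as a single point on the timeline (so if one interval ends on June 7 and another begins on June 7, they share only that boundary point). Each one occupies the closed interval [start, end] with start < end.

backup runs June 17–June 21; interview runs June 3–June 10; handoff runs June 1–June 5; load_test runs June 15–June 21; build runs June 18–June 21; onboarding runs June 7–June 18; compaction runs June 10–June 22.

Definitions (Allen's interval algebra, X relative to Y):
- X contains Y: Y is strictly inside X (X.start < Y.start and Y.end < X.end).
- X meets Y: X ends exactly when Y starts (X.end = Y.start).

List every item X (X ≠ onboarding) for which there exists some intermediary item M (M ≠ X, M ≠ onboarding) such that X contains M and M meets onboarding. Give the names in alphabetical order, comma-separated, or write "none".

Target onboarding = [June 7, June 18].
Intermediaries M with M meets onboarding: none.
Union: none.

none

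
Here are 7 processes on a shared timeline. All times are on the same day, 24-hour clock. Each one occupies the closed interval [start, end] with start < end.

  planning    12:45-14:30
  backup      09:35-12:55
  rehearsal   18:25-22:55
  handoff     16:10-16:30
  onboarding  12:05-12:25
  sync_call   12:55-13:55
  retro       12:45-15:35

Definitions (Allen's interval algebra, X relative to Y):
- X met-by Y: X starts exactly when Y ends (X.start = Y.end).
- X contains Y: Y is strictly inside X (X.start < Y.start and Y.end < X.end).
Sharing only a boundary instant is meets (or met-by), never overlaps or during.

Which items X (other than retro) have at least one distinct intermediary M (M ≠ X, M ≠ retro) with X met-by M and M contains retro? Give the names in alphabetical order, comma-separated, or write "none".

Target retro = [12:45, 15:35].
Intermediaries M with M contains retro: none.
Union: none.

none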